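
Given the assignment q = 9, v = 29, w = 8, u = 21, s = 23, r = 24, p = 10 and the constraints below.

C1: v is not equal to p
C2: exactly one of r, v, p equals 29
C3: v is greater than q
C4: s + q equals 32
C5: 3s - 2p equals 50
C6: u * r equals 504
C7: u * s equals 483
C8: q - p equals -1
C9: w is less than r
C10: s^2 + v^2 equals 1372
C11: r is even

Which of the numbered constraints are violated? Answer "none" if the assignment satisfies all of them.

C1: v = 29, p = 10; distinct — satisfied.
C2: r=24, v=29, p=10; 1 of them equals 29 — satisfied.
C3: v = 29, q = 9; 29 > 9 — satisfied.
C4: s + q = 23 + 9 = 32 — satisfied.
C5: 3s - 2p = 3(23) - 2(10) = 49, not 50 — violated.
C6: u * r = 21 * 24 = 504 — satisfied.
C7: u * s = 21 * 23 = 483 — satisfied.
C8: q - p = 9 - 10 = -1 — satisfied.
C9: w = 8, r = 24; 8 < 24 — satisfied.
C10: s^2 + v^2 = 23^2 + 29^2 = 529 + 841 = 1370, not 1372 — violated.
C11: r = 24 is even — satisfied.

Violated: 5, 10.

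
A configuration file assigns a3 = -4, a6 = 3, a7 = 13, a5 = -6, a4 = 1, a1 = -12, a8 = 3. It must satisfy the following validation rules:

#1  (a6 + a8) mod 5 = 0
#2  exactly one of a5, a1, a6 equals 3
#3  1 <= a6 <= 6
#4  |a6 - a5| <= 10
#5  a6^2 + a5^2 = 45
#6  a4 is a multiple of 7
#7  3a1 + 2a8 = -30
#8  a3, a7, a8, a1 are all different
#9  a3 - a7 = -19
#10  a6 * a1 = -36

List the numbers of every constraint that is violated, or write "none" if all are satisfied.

Violated: 1, 6, and 9.

#1 a6 + a8 = 6; 6 mod 5 = 1, not 0 — fails.
#2 a5=-6, a1=-12, a6=3; 1 of them equals 3 — holds.
#3 a6 = 3 lies in [1, 6] — holds.
#4 |3 - (-6)| = 9; 9 ≤ 10 — holds.
#5 a6^2 + a5^2 = 3^2 + (-6)^2 = 9 + 36 = 45 — holds.
#6 1 = 7*0 + 1, so 7 does not divide 1 — fails.
#7 3a1 + 2a8 = 3(-12) + 2(3) = -30 — holds.
#8 values -4, 13, 3, -12 are pairwise distinct — holds.
#9 a3 - a7 = -4 - 13 = -17, not -19 — fails.
#10 a6 * a1 = 3 * (-12) = -36 — holds.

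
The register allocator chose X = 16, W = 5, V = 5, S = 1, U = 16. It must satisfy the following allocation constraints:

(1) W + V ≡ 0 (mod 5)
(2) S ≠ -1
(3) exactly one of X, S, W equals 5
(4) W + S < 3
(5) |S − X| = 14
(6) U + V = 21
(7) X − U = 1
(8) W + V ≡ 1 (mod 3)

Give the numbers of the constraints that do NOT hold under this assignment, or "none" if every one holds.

(1) W + V = 10; 10 mod 5 = 0  true
(2) S = 1, and 1 ≠ -1  true
(3) X=16, S=1, W=5; 1 of them equals 5  true
(4) W + S = 5 + 1 = 6; 6 ≥ 3, bound 3 not met  false
(5) |1 − 16| = 15, not 14  false
(6) U + V = 16 + 5 = 21  true
(7) X − U = 16 − 16 = 0, not 1  false
(8) W + V = 10; 10 mod 3 = 1  true

Constraints 4, 5, and 7 do not hold.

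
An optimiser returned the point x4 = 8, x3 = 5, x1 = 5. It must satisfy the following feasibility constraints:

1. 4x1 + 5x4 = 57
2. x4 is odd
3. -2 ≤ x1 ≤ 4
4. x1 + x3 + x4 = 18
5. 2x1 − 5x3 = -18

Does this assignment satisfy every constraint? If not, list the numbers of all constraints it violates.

1. 4x1 + 5x4 = 4(5) + 5(8) = 60, not 57 — fails.
2. x4 = 8 is even — fails.
3. x1 = 5 is outside [-2, 4] — fails.
4. x1 + x3 + x4 = 5 + 5 + 8 = 18 — holds.
5. 2x1 − 5x3 = 2(5) − 5(5) = -15, not -18 — fails.

Constraints 1, 2, 3, and 5 are violated.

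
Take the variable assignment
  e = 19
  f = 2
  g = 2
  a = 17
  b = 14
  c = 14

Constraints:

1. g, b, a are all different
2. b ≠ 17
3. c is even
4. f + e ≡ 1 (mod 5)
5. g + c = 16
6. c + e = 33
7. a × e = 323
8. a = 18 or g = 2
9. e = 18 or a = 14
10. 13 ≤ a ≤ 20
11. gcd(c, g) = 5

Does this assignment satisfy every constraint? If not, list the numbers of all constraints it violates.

1. values 2, 14, 17 are pairwise distinct  holds
2. b = 14, and 14 ≠ 17  holds
3. c = 14 is even  holds
4. f + e = 21; 21 mod 5 = 1  holds
5. g + c = 2 + 14 = 16  holds
6. c + e = 14 + 19 = 33  holds
7. a × e = 17 × 19 = 323  holds
8. a = 17 ≠ 18, but g = 2 = 2 (second disjunct)  holds
9. e = 19 ≠ 18 and a = 17 ≠ 14; both disjuncts false  fails
10. a = 17 lies in [13, 20]  holds
11. gcd(14, 2) = 2, not 5  fails

The assignment fails constraints 9 and 11.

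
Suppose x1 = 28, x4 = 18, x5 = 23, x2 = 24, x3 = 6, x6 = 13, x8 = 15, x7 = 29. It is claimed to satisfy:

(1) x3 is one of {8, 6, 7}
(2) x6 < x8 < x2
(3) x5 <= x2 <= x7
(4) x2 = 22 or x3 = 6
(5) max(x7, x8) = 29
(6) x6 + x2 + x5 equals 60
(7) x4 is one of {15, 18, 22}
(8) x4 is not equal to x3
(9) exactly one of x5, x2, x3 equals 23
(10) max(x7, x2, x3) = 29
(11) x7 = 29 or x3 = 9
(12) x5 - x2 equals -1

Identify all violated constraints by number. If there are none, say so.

The assignment satisfies every constraint.

(1) x3 = 6 is in {8, 6, 7} — holds.
(2) values 13 < 15 < 24 — holds.
(3) values 23 <= 24 <= 29 — holds.
(4) x2 = 24 ≠ 22, but x3 = 6 = 6 (second disjunct) — holds.
(5) max(29, 15) = 29 — holds.
(6) x6 + x2 + x5 = 13 + 24 + 23 = 60 — holds.
(7) x4 = 18 is in {15, 18, 22} — holds.
(8) x4 = 18, x3 = 6; distinct — holds.
(9) x5=23, x2=24, x3=6; 1 of them equals 23 — holds.
(10) max(29, 24, 6) = 29 — holds.
(11) x7 = 29 = 29 (first disjunct) — holds.
(12) x5 - x2 = 23 - 24 = -1 — holds.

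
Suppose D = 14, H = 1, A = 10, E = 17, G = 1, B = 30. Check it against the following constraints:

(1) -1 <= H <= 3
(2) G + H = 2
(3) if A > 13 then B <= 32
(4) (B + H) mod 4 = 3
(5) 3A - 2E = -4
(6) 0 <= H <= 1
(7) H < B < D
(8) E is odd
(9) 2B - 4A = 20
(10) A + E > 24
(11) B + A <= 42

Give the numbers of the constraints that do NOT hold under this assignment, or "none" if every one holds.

Constraint 7 does not hold.

(1) H = 1 lies in [-1, 3]  ✔
(2) G + H = 1 + 1 = 2  ✔
(3) A = 10, not > 13; antecedent false, conditional vacuously true  ✔
(4) B + H = 31; 31 mod 4 = 3  ✔
(5) 3A - 2E = 3(10) - 2(17) = -4  ✔
(6) H = 1 lies in [0, 1]  ✔
(7) values 1, 30, 14; B = 30 is not < D = 14  ✘
(8) E = 17 is odd  ✔
(9) 2B - 4A = 2(30) - 4(10) = 20  ✔
(10) A + E = 10 + 17 = 27; 27 > 24  ✔
(11) B + A = 30 + 10 = 40; 40 ≤ 42  ✔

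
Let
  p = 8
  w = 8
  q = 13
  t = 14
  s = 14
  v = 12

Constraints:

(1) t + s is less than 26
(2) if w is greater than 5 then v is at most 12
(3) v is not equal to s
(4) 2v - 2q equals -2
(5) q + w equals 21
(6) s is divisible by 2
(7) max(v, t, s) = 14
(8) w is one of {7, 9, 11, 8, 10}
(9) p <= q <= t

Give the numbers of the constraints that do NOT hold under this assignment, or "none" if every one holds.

(1) t + s = 14 + 14 = 28; 28 ≥ 26, bound 26 not met  ✘
(2) w = 8 > 5, so we need v ≤ 12; v = 12 ≤ 12  ✔
(3) v = 12, s = 14; distinct  ✔
(4) 2v - 2q = 2(12) - 2(13) = -2  ✔
(5) q + w = 13 + 8 = 21  ✔
(6) 14 / 2 = 7, so 2 divides 14  ✔
(7) max(12, 14, 14) = 14  ✔
(8) w = 8 is in {7, 9, 11, 8, 10}  ✔
(9) values 8 <= 13 <= 14  ✔

Constraint 1 does not hold.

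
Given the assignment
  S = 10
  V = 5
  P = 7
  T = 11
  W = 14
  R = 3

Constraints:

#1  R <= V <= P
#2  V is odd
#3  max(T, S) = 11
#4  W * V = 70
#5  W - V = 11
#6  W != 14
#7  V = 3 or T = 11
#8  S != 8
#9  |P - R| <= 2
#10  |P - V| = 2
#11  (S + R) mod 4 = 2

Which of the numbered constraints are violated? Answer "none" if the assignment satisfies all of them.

#1 values 3 <= 5 <= 7 — satisfied.
#2 V = 5 is odd — satisfied.
#3 max(11, 10) = 11 — satisfied.
#4 W * V = 14 * 5 = 70 — satisfied.
#5 W - V = 14 - 5 = 9, not 11 — violated.
#6 W = 14, but 14 is required to differ — violated.
#7 V = 5 ≠ 3, but T = 11 = 11 (second disjunct) — satisfied.
#8 S = 10, and 10 ≠ 8 — satisfied.
#9 |7 - 3| = 4; 4 > 2, exceeds bound 2 — violated.
#10 |7 - 5| = 2 — satisfied.
#11 S + R = 13; 13 mod 4 = 1, not 2 — violated.

Constraints 5, 6, 9, and 11 are violated.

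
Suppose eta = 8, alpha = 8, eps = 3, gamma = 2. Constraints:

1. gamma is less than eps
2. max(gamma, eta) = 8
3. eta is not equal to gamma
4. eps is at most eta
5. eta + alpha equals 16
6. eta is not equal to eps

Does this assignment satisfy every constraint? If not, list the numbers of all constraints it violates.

All constraints are satisfied.

1. gamma = 2, eps = 3; 2 < 3 — holds.
2. max(2, 8) = 8 — holds.
3. eta = 8, gamma = 2; distinct — holds.
4. eps = 3, eta = 8; 3 ≤ 8 — holds.
5. eta + alpha = 8 + 8 = 16 — holds.
6. eta = 8, eps = 3; distinct — holds.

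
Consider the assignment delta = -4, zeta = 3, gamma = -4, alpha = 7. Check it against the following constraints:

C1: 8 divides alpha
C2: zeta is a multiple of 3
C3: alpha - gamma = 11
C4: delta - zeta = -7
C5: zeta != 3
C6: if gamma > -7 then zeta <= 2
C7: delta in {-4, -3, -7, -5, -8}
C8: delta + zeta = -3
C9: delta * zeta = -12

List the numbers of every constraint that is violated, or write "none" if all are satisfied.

C1: 7 = 8*0 + 7, so 8 does not divide 7 — fails.
C2: 3 / 3 = 1, so 3 divides 3 — holds.
C3: alpha - gamma = 7 - (-4) = 11 — holds.
C4: delta - zeta = -4 - 3 = -7 — holds.
C5: zeta = 3, but 3 is required to differ — fails.
C6: gamma = -4 > -7, so we need zeta ≤ 2; but zeta = 3 > 2 — fails.
C7: delta = -4 is in {-4, -3, -7, -5, -8} — holds.
C8: delta + zeta = -4 + 3 = -1, not -3 — fails.
C9: delta * zeta = -4 * 3 = -12 — holds.

The assignment fails constraints 1, 5, 6, 8.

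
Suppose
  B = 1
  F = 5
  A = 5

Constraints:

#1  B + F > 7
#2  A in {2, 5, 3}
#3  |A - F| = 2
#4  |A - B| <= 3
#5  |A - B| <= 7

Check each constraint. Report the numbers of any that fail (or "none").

Violated: 1, 3, and 4.

#1 B + F = 1 + 5 = 6; 6 ≤ 7, bound 7 not met  ✗
#2 A = 5 is in {2, 5, 3}  ✓
#3 |5 - 5| = 0, not 2  ✗
#4 |5 - 1| = 4; 4 > 3, exceeds bound 3  ✗
#5 |5 - 1| = 4; 4 ≤ 7  ✓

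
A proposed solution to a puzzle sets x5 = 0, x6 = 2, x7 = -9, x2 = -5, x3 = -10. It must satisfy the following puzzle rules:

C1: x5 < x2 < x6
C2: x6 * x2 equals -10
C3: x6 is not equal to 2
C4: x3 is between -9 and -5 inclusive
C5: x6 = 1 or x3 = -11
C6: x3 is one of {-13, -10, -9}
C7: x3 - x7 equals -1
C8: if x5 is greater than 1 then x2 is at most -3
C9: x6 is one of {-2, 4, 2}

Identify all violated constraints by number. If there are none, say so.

C1: values 0, -5, 2; x5 = 0 is not < x2 = -5 — violated.
C2: x6 * x2 = 2 * (-5) = -10 — satisfied.
C3: x6 = 2, but 2 is required to differ — violated.
C4: x3 = -10 is outside [-9, -5] — violated.
C5: x6 = 2 ≠ 1 and x3 = -10 ≠ -11; both disjuncts false — violated.
C6: x3 = -10 is in {-13, -10, -9} — satisfied.
C7: x3 - x7 = -10 - (-9) = -1 — satisfied.
C8: x5 = 0, not > 1; antecedent false, conditional vacuously true — satisfied.
C9: x6 = 2 is in {-2, 4, 2} — satisfied.

Constraints 1, 3, 4, and 5 do not hold.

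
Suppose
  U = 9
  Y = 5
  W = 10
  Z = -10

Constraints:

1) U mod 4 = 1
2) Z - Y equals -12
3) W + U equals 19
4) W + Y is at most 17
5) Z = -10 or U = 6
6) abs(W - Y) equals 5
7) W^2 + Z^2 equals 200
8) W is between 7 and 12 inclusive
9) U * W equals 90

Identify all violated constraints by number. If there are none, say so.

Constraint 2 is violated.

1) 9 mod 4 = 1  OK
2) Z - Y = -10 - 5 = -15, not -12  FAIL
3) W + U = 10 + 9 = 19  OK
4) W + Y = 10 + 5 = 15; 15 ≤ 17  OK
5) Z = -10 = -10 (first disjunct)  OK
6) abs(10 - 5) = 5  OK
7) W^2 + Z^2 = 10^2 + (-10)^2 = 100 + 100 = 200  OK
8) W = 10 lies in [7, 12]  OK
9) U * W = 9 * 10 = 90  OK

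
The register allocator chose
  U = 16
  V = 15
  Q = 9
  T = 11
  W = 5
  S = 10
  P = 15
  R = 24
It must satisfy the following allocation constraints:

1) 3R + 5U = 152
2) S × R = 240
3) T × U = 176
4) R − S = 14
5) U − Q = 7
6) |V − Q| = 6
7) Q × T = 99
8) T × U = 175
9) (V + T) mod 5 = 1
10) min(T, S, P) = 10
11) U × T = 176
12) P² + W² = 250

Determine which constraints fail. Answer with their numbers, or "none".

1) 3R + 5U = 3(24) + 5(16) = 152 — satisfied.
2) S × R = 10 × 24 = 240 — satisfied.
3) T × U = 11 × 16 = 176 — satisfied.
4) R − S = 24 − 10 = 14 — satisfied.
5) U − Q = 16 − 9 = 7 — satisfied.
6) |15 − 9| = 6 — satisfied.
7) Q × T = 9 × 11 = 99 — satisfied.
8) T × U = 11 × 16 = 176, not 175 — violated.
9) V + T = 26; 26 mod 5 = 1 — satisfied.
10) min(11, 10, 15) = 10 — satisfied.
11) U × T = 16 × 11 = 176 — satisfied.
12) P² + W² = 15² + 5² = 225 + 25 = 250 — satisfied.

Constraint 8 does not hold.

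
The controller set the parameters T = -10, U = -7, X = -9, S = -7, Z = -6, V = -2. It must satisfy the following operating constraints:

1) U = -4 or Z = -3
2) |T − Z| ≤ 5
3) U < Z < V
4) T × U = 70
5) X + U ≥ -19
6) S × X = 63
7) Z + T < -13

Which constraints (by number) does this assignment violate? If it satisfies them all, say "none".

Constraint 1 is violated.

1) U = -7 ≠ -4 and Z = -6 ≠ -3; both disjuncts false — does not hold.
2) |-10 − (-6)| = 4; 4 ≤ 5 — holds.
3) values -7 < -6 < -2 — holds.
4) T × U = -10 × (-7) = 70 — holds.
5) X + U = -9 + (-7) = -16; -16 ≥ -19 — holds.
6) S × X = -7 × (-9) = 63 — holds.
7) Z + T = -6 + (-10) = -16; -16 < -13 — holds.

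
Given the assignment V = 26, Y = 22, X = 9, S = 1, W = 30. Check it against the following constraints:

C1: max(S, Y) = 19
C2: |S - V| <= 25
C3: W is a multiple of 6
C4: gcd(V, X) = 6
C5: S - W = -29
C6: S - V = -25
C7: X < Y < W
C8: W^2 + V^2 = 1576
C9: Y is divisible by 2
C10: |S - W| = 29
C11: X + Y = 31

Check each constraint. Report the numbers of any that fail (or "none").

The assignment fails constraints 1 and 4.

C1: max(1, 22) = 22, not 19  false
C2: |1 - 26| = 25; 25 ≤ 25  true
C3: 30 / 6 = 5, so 6 divides 30  true
C4: gcd(26, 9) = 1, not 6  false
C5: S - W = 1 - 30 = -29  true
C6: S - V = 1 - 26 = -25  true
C7: values 9 < 22 < 30  true
C8: W^2 + V^2 = 30^2 + 26^2 = 900 + 676 = 1576  true
C9: 22 / 2 = 11, so 2 divides 22  true
C10: |1 - 30| = 29  true
C11: X + Y = 9 + 22 = 31  true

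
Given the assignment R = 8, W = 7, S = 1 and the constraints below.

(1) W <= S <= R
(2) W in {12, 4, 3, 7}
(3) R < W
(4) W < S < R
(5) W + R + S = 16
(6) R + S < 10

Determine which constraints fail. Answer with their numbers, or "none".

Constraints 1, 3, 4 do not hold.

(1) values 7, 1, 8; W = 7 is not <= S = 1 — does not hold.
(2) W = 7 is in {12, 4, 3, 7} — holds.
(3) R = 8, W = 7; 8 ≥ 7 (want <) — does not hold.
(4) values 7, 1, 8; W = 7 is not < S = 1 — does not hold.
(5) W + R + S = 7 + 8 + 1 = 16 — holds.
(6) R + S = 8 + 1 = 9; 9 < 10 — holds.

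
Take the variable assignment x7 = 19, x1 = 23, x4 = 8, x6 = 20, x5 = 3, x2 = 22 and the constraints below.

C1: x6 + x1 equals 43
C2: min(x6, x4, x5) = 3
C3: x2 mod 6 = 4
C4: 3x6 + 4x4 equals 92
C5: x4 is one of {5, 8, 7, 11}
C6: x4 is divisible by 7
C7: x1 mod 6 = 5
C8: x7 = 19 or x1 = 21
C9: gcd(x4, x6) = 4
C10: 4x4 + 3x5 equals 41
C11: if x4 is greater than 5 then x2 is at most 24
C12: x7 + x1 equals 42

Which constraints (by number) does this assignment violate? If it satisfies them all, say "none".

No — constraint 6 is not satisfied.

C1: x6 + x1 = 20 + 23 = 43  yes
C2: min(20, 8, 3) = 3  yes
C3: 22 mod 6 = 4  yes
C4: 3x6 + 4x4 = 3(20) + 4(8) = 92  yes
C5: x4 = 8 is in {5, 8, 7, 11}  yes
C6: 8 = 7*1 + 1, so 7 does not divide 8  no
C7: 23 mod 6 = 5  yes
C8: x7 = 19 = 19 (first disjunct)  yes
C9: gcd(8, 20) = 4  yes
C10: 4x4 + 3x5 = 4(8) + 3(3) = 41  yes
C11: x4 = 8 > 5, so we need x2 ≤ 24; x2 = 22 ≤ 24  yes
C12: x7 + x1 = 19 + 23 = 42  yes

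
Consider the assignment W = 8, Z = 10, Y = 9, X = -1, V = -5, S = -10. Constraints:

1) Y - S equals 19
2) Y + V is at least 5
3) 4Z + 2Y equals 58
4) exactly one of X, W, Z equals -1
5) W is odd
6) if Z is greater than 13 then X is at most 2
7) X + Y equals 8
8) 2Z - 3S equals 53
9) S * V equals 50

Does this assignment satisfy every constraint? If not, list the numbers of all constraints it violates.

1) Y - S = 9 - (-10) = 19 — holds.
2) Y + V = 9 + (-5) = 4; 4 < 5, bound 5 not met — does not hold.
3) 4Z + 2Y = 4(10) + 2(9) = 58 — holds.
4) X=-1, W=8, Z=10; 1 of them equals -1 — holds.
5) W = 8 is even — does not hold.
6) Z = 10, not > 13; antecedent false, conditional vacuously true — holds.
7) X + Y = -1 + 9 = 8 — holds.
8) 2Z - 3S = 2(10) - 3(-10) = 50, not 53 — does not hold.
9) S * V = -10 * (-5) = 50 — holds.

Constraints 2, 5, and 8 do not hold.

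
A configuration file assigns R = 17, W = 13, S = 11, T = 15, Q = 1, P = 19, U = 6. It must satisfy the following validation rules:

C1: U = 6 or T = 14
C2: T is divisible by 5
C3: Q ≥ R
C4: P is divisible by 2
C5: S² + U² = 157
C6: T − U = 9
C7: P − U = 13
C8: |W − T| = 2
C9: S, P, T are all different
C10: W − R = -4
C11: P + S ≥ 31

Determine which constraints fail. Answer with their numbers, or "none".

C1: U = 6 = 6 (first disjunct)  holds
C2: 15 / 5 = 3, so 5 divides 15  holds
C3: Q = 1, R = 17; 1 < 17 (want ≥)  fails
C4: 19 = 2×9 + 1, so 2 does not divide 19  fails
C5: S² + U² = 11² + 6² = 121 + 36 = 157  holds
C6: T − U = 15 − 6 = 9  holds
C7: P − U = 19 − 6 = 13  holds
C8: |13 − 15| = 2  holds
C9: values 11, 19, 15 are pairwise distinct  holds
C10: W − R = 13 − 17 = -4  holds
C11: P + S = 19 + 11 = 30; 30 < 31, bound 31 not met  fails

The assignment fails constraints 3, 4, 11.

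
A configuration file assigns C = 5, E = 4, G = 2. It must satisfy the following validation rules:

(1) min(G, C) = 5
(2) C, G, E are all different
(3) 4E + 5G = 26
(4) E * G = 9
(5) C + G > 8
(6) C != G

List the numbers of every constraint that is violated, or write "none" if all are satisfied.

(1) min(2, 5) = 2, not 5 — violated.
(2) values 5, 2, 4 are pairwise distinct — OK.
(3) 4E + 5G = 4(4) + 5(2) = 26 — OK.
(4) E * G = 4 * 2 = 8, not 9 — violated.
(5) C + G = 5 + 2 = 7; 7 ≤ 8, bound 8 not met — violated.
(6) C = 5, G = 2; distinct — OK.

Violated: 1, 4, 5.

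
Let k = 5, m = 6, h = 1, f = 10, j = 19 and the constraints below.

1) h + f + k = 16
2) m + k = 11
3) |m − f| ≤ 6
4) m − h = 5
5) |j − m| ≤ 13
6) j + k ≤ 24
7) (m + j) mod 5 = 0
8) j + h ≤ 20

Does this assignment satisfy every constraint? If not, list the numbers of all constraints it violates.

1) h + f + k = 1 + 10 + 5 = 16 — satisfied.
2) m + k = 6 + 5 = 11 — satisfied.
3) |6 − 10| = 4; 4 ≤ 6 — satisfied.
4) m − h = 6 − 1 = 5 — satisfied.
5) |19 − 6| = 13; 13 ≤ 13 — satisfied.
6) j + k = 19 + 5 = 24; 24 ≤ 24 — satisfied.
7) m + j = 25; 25 mod 5 = 0 — satisfied.
8) j + h = 19 + 1 = 20; 20 ≤ 20 — satisfied.

The assignment satisfies every constraint.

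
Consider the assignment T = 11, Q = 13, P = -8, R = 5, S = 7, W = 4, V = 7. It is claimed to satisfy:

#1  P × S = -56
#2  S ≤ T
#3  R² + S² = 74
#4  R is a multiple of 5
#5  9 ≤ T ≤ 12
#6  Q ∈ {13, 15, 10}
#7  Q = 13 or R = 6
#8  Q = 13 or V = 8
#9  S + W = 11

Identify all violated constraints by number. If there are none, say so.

No violations.

#1 P × S = -8 × 7 = -56  OK
#2 S = 7, T = 11; 7 ≤ 11  OK
#3 R² + S² = 5² + 7² = 25 + 49 = 74  OK
#4 5 / 5 = 1, so 5 divides 5  OK
#5 T = 11 lies in [9, 12]  OK
#6 Q = 13 is in {13, 15, 10}  OK
#7 Q = 13 = 13 (first disjunct)  OK
#8 Q = 13 = 13 (first disjunct)  OK
#9 S + W = 7 + 4 = 11  OK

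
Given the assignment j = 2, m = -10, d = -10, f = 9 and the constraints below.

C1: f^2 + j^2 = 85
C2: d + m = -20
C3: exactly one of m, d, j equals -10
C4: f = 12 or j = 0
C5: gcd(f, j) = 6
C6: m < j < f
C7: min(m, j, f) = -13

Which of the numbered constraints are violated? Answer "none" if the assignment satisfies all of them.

Violated: 3, 4, 5, and 7.

C1: f^2 + j^2 = 9^2 + 2^2 = 81 + 4 = 85  true
C2: d + m = -10 + (-10) = -20  true
C3: m=-10, d=-10, j=2; 2 of them equal -10, not exactly one  false
C4: f = 9 ≠ 12 and j = 2 ≠ 0; both disjuncts false  false
C5: gcd(9, 2) = 1, not 6  false
C6: values -10 < 2 < 9  true
C7: min(-10, 2, 9) = -10, not -13  false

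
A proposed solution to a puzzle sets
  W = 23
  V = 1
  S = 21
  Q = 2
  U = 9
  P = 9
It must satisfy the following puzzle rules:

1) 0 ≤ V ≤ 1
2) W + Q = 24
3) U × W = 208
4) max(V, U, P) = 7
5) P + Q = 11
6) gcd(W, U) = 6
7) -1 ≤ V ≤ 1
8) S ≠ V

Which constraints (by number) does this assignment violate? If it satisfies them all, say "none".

1) V = 1 lies in [0, 1] — OK.
2) W + Q = 23 + 2 = 25, not 24 — violated.
3) U × W = 9 × 23 = 207, not 208 — violated.
4) max(1, 9, 9) = 9, not 7 — violated.
5) P + Q = 9 + 2 = 11 — OK.
6) gcd(23, 9) = 1, not 6 — violated.
7) V = 1 lies in [-1, 1] — OK.
8) S = 21, V = 1; distinct — OK.

Violated: 2, 3, 4, and 6.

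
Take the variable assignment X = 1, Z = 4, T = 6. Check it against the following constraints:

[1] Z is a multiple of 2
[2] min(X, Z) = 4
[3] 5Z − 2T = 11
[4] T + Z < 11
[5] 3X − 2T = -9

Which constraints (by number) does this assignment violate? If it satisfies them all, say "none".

The assignment fails constraints 2 and 3.

[1] 4 / 2 = 2, so 2 divides 4  holds
[2] min(1, 4) = 1, not 4  fails
[3] 5Z − 2T = 5(4) − 2(6) = 8, not 11  fails
[4] T + Z = 6 + 4 = 10; 10 < 11  holds
[5] 3X − 2T = 3(1) − 2(6) = -9  holds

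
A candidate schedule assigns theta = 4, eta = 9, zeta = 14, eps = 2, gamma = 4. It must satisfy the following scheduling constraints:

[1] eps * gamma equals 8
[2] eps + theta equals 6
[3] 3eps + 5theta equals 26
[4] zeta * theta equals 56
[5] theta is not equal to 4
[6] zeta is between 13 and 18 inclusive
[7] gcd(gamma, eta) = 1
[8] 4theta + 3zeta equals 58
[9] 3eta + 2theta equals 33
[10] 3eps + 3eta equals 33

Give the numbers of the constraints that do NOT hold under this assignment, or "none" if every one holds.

The assignment fails constraints 5 and 9.

[1] eps * gamma = 2 * 4 = 8  holds
[2] eps + theta = 2 + 4 = 6  holds
[3] 3eps + 5theta = 3(2) + 5(4) = 26  holds
[4] zeta * theta = 14 * 4 = 56  holds
[5] theta = 4, but 4 is required to differ  fails
[6] zeta = 14 lies in [13, 18]  holds
[7] gcd(4, 9) = 1  holds
[8] 4theta + 3zeta = 4(4) + 3(14) = 58  holds
[9] 3eta + 2theta = 3(9) + 2(4) = 35, not 33  fails
[10] 3eps + 3eta = 3(2) + 3(9) = 33  holds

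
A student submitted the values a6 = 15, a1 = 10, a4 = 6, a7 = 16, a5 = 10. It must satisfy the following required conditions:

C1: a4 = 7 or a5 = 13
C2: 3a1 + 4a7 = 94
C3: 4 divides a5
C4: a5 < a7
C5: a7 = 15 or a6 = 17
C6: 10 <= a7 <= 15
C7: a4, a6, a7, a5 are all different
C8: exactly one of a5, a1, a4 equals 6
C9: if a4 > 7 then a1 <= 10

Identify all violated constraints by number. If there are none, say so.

Constraints 1, 3, 5, 6 are violated.

C1: a4 = 6 ≠ 7 and a5 = 10 ≠ 13; both disjuncts false — does not hold.
C2: 3a1 + 4a7 = 3(10) + 4(16) = 94 — holds.
C3: 10 = 4*2 + 2, so 4 does not divide 10 — does not hold.
C4: a5 = 10, a7 = 16; 10 < 16 — holds.
C5: a7 = 16 ≠ 15 and a6 = 15 ≠ 17; both disjuncts false — does not hold.
C6: a7 = 16 is outside [10, 15] — does not hold.
C7: values 6, 15, 16, 10 are pairwise distinct — holds.
C8: a5=10, a1=10, a4=6; 1 of them equals 6 — holds.
C9: a4 = 6, not > 7; antecedent false, conditional vacuously true — holds.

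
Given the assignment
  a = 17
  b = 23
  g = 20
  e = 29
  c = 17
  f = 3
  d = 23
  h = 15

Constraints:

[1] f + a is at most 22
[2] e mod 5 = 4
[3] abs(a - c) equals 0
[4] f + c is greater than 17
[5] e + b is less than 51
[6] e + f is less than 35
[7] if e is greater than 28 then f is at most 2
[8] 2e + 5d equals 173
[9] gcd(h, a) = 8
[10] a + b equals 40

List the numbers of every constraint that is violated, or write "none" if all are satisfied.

[1] f + a = 3 + 17 = 20; 20 ≤ 22 — holds.
[2] 29 mod 5 = 4 — holds.
[3] abs(17 - 17) = 0 — holds.
[4] f + c = 3 + 17 = 20; 20 > 17 — holds.
[5] e + b = 29 + 23 = 52; 52 ≥ 51, bound 51 not met — fails.
[6] e + f = 29 + 3 = 32; 32 < 35 — holds.
[7] e = 29 > 28, so we need f ≤ 2; but f = 3 > 2 — fails.
[8] 2e + 5d = 2(29) + 5(23) = 173 — holds.
[9] gcd(15, 17) = 1, not 8 — fails.
[10] a + b = 17 + 23 = 40 — holds.

Constraints 5, 7, 9 are violated.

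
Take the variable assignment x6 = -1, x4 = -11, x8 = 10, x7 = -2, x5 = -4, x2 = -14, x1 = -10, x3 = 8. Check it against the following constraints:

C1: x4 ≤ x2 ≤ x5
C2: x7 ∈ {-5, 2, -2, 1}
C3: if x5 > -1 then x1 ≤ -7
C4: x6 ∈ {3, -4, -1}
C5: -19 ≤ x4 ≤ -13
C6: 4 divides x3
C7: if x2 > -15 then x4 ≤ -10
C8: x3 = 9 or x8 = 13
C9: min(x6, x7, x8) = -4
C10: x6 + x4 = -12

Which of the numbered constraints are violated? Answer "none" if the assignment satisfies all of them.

C1: values -11, -14, -4; x4 = -11 is not ≤ x2 = -14 — does not hold.
C2: x7 = -2 is in {-5, 2, -2, 1} — holds.
C3: x5 = -4, not > -1; antecedent false, conditional vacuously true — holds.
C4: x6 = -1 is in {3, -4, -1} — holds.
C5: x4 = -11 is outside [-19, -13] — does not hold.
C6: 8 / 4 = 2, so 4 divides 8 — holds.
C7: x2 = -14 > -15, so we need x4 ≤ -10; x4 = -11 ≤ -10 — holds.
C8: x3 = 8 ≠ 9 and x8 = 10 ≠ 13; both disjuncts false — does not hold.
C9: min(-1, -2, 10) = -2, not -4 — does not hold.
C10: x6 + x4 = -1 + (-11) = -12 — holds.

Constraints 1, 5, 8, and 9 do not hold.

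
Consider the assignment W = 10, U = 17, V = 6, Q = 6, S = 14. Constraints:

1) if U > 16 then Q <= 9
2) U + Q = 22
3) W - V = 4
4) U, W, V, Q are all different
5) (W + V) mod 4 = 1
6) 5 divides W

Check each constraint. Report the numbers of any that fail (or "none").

1) U = 17 > 16, so we need Q ≤ 9; Q = 6 ≤ 9 — holds.
2) U + Q = 17 + 6 = 23, not 22 — does not hold.
3) W - V = 10 - 6 = 4 — holds.
4) V = Q = 6, not all different — does not hold.
5) W + V = 16; 16 mod 4 = 0, not 1 — does not hold.
6) 10 / 5 = 2, so 5 divides 10 — holds.

No — constraints 2, 4, 5 are not satisfied.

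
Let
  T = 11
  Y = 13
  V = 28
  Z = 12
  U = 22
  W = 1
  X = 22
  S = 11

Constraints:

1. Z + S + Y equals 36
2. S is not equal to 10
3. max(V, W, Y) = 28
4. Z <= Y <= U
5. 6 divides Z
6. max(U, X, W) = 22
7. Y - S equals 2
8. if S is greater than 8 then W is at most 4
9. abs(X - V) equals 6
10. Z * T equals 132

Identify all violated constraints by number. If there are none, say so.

Yes — all constraints hold.

1. Z + S + Y = 12 + 11 + 13 = 36  yes
2. S = 11, and 11 ≠ 10  yes
3. max(28, 1, 13) = 28  yes
4. values 12 <= 13 <= 22  yes
5. 12 / 6 = 2, so 6 divides 12  yes
6. max(22, 22, 1) = 22  yes
7. Y - S = 13 - 11 = 2  yes
8. S = 11 > 8, so we need W ≤ 4; W = 1 ≤ 4  yes
9. abs(22 - 28) = 6  yes
10. Z * T = 12 * 11 = 132  yes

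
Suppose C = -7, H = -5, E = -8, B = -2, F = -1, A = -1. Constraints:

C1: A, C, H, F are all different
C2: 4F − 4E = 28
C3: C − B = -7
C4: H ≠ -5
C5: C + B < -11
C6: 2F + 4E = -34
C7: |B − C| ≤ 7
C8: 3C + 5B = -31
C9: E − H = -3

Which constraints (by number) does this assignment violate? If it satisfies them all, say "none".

C1: A = F = -1, not all different  fails
C2: 4F − 4E = 4(-1) − 4(-8) = 28  holds
C3: C − B = -7 − (-2) = -5, not -7  fails
C4: H = -5, but -5 is required to differ  fails
C5: C + B = -7 + (-2) = -9; -9 ≥ -11, bound -11 not met  fails
C6: 2F + 4E = 2(-1) + 4(-8) = -34  holds
C7: |-2 − (-7)| = 5; 5 ≤ 7  holds
C8: 3C + 5B = 3(-7) + 5(-2) = -31  holds
C9: E − H = -8 − (-5) = -3  holds

Violated: 1, 3, 4, and 5.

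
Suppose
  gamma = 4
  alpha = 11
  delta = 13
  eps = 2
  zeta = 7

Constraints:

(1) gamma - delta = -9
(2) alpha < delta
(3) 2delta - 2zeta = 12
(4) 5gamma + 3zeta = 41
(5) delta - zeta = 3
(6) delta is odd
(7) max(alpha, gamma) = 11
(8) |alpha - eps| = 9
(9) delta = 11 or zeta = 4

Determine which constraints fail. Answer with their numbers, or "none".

(1) gamma - delta = 4 - 13 = -9 — OK.
(2) alpha = 11, delta = 13; 11 < 13 — OK.
(3) 2delta - 2zeta = 2(13) - 2(7) = 12 — OK.
(4) 5gamma + 3zeta = 5(4) + 3(7) = 41 — OK.
(5) delta - zeta = 13 - 7 = 6, not 3 — violated.
(6) delta = 13 is odd — OK.
(7) max(11, 4) = 11 — OK.
(8) |11 - 2| = 9 — OK.
(9) delta = 13 ≠ 11 and zeta = 7 ≠ 4; both disjuncts false — violated.

Constraints 5, 9 do not hold.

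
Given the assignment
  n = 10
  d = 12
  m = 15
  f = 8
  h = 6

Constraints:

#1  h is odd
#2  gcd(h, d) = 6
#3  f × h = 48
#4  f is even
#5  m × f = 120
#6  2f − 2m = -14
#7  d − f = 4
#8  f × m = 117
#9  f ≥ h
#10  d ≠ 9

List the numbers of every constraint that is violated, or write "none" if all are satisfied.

#1 h = 6 is even  FAIL
#2 gcd(6, 12) = 6  OK
#3 f × h = 8 × 6 = 48  OK
#4 f = 8 is even  OK
#5 m × f = 15 × 8 = 120  OK
#6 2f − 2m = 2(8) − 2(15) = -14  OK
#7 d − f = 12 − 8 = 4  OK
#8 f × m = 8 × 15 = 120, not 117  FAIL
#9 f = 8, h = 6; 8 ≥ 6  OK
#10 d = 12, and 12 ≠ 9  OK

Constraints 1 and 8 are violated.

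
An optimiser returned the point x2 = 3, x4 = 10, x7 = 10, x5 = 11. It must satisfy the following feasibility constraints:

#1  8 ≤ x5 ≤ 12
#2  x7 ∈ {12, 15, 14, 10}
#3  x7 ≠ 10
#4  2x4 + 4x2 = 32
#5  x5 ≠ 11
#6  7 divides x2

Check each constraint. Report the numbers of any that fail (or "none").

Constraints 3, 5, and 6 are violated.

#1 x5 = 11 lies in [8, 12]  ✓
#2 x7 = 10 is in {12, 15, 14, 10}  ✓
#3 x7 = 10, but 10 is required to differ  ✗
#4 2x4 + 4x2 = 2(10) + 4(3) = 32  ✓
#5 x5 = 11, but 11 is required to differ  ✗
#6 3 = 7×0 + 3, so 7 does not divide 3  ✗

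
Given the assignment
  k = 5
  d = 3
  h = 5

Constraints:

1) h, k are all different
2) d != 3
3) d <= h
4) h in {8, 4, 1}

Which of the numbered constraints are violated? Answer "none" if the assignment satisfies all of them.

1) h = k = 5, not all different — violated.
2) d = 3, but 3 is required to differ — violated.
3) d = 3, h = 5; 3 ≤ 5 — satisfied.
4) h = 5 is not in {8, 4, 1} — violated.

No — constraints 1, 2, and 4 are not satisfied.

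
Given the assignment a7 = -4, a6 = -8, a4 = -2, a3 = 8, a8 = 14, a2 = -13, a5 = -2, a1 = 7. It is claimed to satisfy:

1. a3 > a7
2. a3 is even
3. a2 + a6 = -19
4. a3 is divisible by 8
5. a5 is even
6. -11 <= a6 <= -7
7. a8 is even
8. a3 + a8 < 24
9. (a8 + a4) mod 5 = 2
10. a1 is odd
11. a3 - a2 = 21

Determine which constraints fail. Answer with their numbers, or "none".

1. a3 = 8, a7 = -4; 8 > -4  ✓
2. a3 = 8 is even  ✓
3. a2 + a6 = -13 + (-8) = -21, not -19  ✗
4. 8 / 8 = 1, so 8 divides 8  ✓
5. a5 = -2 is even  ✓
6. a6 = -8 lies in [-11, -7]  ✓
7. a8 = 14 is even  ✓
8. a3 + a8 = 8 + 14 = 22; 22 < 24  ✓
9. a8 + a4 = 12; 12 mod 5 = 2  ✓
10. a1 = 7 is odd  ✓
11. a3 - a2 = 8 - (-13) = 21  ✓

Constraint 3 is violated.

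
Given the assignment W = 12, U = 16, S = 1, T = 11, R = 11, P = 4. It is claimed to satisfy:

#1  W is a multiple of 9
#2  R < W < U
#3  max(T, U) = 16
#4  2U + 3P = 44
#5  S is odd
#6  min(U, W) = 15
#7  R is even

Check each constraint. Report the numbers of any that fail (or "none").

#1 12 = 9×1 + 3, so 9 does not divide 12  ✗
#2 values 11 < 12 < 16  ✓
#3 max(11, 16) = 16  ✓
#4 2U + 3P = 2(16) + 3(4) = 44  ✓
#5 S = 1 is odd  ✓
#6 min(16, 12) = 12, not 15  ✗
#7 R = 11 is odd  ✗

Violated: 1, 6, and 7.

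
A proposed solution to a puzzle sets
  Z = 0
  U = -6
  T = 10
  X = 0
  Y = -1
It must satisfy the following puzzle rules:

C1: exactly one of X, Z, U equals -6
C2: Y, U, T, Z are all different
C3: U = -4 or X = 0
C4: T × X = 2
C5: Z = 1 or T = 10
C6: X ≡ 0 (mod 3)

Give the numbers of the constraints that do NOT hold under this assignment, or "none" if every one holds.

C1: X=0, Z=0, U=-6; 1 of them equals -6 — holds.
C2: values -1, -6, 10, 0 are pairwise distinct — holds.
C3: U = -6 ≠ -4, but X = 0 = 0 (second disjunct) — holds.
C4: T × X = 10 × 0 = 0, not 2 — fails.
C5: Z = 0 ≠ 1, but T = 10 = 10 (second disjunct) — holds.
C6: 0 mod 3 = 0 — holds.

Violated: 4.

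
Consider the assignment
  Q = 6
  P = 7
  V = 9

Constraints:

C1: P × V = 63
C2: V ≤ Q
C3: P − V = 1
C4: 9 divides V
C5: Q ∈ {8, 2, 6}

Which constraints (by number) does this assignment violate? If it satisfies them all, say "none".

Constraints 2, 3 do not hold.

C1: P × V = 7 × 9 = 63 — holds.
C2: V = 9, Q = 6; 9 > 6 (want ≤) — fails.
C3: P − V = 7 − 9 = -2, not 1 — fails.
C4: 9 / 9 = 1, so 9 divides 9 — holds.
C5: Q = 6 is in {8, 2, 6} — holds.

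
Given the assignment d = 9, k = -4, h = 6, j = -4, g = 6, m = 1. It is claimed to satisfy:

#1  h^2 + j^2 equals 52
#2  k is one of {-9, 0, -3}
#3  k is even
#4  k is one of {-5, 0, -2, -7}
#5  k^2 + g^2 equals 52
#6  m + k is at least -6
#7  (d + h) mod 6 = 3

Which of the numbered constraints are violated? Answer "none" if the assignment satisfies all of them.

Violated: 2 and 4.

#1 h^2 + j^2 = 6^2 + (-4)^2 = 36 + 16 = 52  OK
#2 k = -4 is not in {-9, 0, -3}  FAIL
#3 k = -4 is even  OK
#4 k = -4 is not in {-5, 0, -2, -7}  FAIL
#5 k^2 + g^2 = (-4)^2 + 6^2 = 16 + 36 = 52  OK
#6 m + k = 1 + (-4) = -3; -3 ≥ -6  OK
#7 d + h = 15; 15 mod 6 = 3  OK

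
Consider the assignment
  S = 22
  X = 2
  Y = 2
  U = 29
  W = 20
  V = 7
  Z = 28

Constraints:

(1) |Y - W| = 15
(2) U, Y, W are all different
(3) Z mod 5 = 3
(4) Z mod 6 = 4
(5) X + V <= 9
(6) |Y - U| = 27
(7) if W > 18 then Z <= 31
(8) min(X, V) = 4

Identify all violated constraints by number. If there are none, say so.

No — constraints 1, 8 are not satisfied.

(1) |2 - 20| = 18, not 15 — violated.
(2) values 29, 2, 20 are pairwise distinct — OK.
(3) 28 mod 5 = 3 — OK.
(4) 28 mod 6 = 4 — OK.
(5) X + V = 2 + 7 = 9; 9 ≤ 9 — OK.
(6) |2 - 29| = 27 — OK.
(7) W = 20 > 18, so we need Z ≤ 31; Z = 28 ≤ 31 — OK.
(8) min(2, 7) = 2, not 4 — violated.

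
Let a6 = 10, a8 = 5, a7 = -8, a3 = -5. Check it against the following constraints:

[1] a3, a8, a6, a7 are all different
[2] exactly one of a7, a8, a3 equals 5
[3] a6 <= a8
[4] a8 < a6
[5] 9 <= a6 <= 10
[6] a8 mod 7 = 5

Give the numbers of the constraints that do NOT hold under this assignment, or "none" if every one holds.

[1] values -5, 5, 10, -8 are pairwise distinct — OK.
[2] a7=-8, a8=5, a3=-5; 1 of them equals 5 — OK.
[3] a6 = 10, a8 = 5; 10 > 5 (want ≤) — violated.
[4] a8 = 5, a6 = 10; 5 < 10 — OK.
[5] a6 = 10 lies in [9, 10] — OK.
[6] 5 mod 7 = 5 — OK.

No — constraint 3 is not satisfied.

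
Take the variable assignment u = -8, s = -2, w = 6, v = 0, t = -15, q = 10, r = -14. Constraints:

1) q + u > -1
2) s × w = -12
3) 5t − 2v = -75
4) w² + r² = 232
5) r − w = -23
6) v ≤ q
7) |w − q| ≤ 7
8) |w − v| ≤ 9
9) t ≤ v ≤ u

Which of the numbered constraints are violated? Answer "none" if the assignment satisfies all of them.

1) q + u = 10 + (-8) = 2; 2 > -1 — holds.
2) s × w = -2 × 6 = -12 — holds.
3) 5t − 2v = 5(-15) − 2(0) = -75 — holds.
4) w² + r² = 6² + (-14)² = 36 + 196 = 232 — holds.
5) r − w = -14 − 6 = -20, not -23 — fails.
6) v = 0, q = 10; 0 ≤ 10 — holds.
7) |6 − 10| = 4; 4 ≤ 7 — holds.
8) |6 − 0| = 6; 6 ≤ 9 — holds.
9) values -15, 0, -8; v = 0 is not ≤ u = -8 — fails.

The assignment fails constraints 5, 9.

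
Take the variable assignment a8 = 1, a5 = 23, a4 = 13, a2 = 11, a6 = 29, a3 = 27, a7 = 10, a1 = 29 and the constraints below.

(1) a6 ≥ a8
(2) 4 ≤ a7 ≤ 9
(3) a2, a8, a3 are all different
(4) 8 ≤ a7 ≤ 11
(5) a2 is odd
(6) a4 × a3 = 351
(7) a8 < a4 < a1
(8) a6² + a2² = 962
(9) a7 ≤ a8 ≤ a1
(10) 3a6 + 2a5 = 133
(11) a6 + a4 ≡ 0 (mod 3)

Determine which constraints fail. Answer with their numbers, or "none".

(1) a6 = 29, a8 = 1; 29 ≥ 1  true
(2) a7 = 10 is outside [4, 9]  false
(3) values 11, 1, 27 are pairwise distinct  true
(4) a7 = 10 lies in [8, 11]  true
(5) a2 = 11 is odd  true
(6) a4 × a3 = 13 × 27 = 351  true
(7) values 1 < 13 < 29  true
(8) a6² + a2² = 29² + 11² = 841 + 121 = 962  true
(9) values 10, 1, 29; a7 = 10 is not ≤ a8 = 1  false
(10) 3a6 + 2a5 = 3(29) + 2(23) = 133  true
(11) a6 + a4 = 42; 42 mod 3 = 0  true

Violated: 2, 9.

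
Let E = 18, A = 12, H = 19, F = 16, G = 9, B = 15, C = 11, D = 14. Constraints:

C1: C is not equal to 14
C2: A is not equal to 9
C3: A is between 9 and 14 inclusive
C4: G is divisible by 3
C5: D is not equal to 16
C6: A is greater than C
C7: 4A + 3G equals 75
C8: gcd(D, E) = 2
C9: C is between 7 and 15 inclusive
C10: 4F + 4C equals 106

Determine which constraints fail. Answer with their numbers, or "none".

C1: C = 11, and 11 ≠ 14  ✔
C2: A = 12, and 12 ≠ 9  ✔
C3: A = 12 lies in [9, 14]  ✔
C4: 9 / 3 = 3, so 3 divides 9  ✔
C5: D = 14, and 14 ≠ 16  ✔
C6: A = 12, C = 11; 12 > 11  ✔
C7: 4A + 3G = 4(12) + 3(9) = 75  ✔
C8: gcd(14, 18) = 2  ✔
C9: C = 11 lies in [7, 15]  ✔
C10: 4F + 4C = 4(16) + 4(11) = 108, not 106  ✘

Constraint 10 is violated.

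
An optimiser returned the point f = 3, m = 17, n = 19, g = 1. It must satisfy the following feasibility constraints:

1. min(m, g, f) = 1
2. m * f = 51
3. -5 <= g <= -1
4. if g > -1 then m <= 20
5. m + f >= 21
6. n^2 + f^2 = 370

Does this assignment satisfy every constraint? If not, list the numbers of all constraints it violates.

1. min(17, 1, 3) = 1 — satisfied.
2. m * f = 17 * 3 = 51 — satisfied.
3. g = 1 is outside [-5, -1] — violated.
4. g = 1 > -1, so we need m ≤ 20; m = 17 ≤ 20 — satisfied.
5. m + f = 17 + 3 = 20; 20 < 21, bound 21 not met — violated.
6. n^2 + f^2 = 19^2 + 3^2 = 361 + 9 = 370 — satisfied.

Violated: 3, 5.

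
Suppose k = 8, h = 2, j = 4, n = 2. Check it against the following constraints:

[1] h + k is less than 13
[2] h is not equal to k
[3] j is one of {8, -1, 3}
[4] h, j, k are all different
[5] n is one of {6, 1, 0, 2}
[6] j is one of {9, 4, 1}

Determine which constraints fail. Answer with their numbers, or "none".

[1] h + k = 2 + 8 = 10; 10 < 13  ✓
[2] h = 2, k = 8; distinct  ✓
[3] j = 4 is not in {8, -1, 3}  ✗
[4] values 2, 4, 8 are pairwise distinct  ✓
[5] n = 2 is in {6, 1, 0, 2}  ✓
[6] j = 4 is in {9, 4, 1}  ✓

Violated: 3.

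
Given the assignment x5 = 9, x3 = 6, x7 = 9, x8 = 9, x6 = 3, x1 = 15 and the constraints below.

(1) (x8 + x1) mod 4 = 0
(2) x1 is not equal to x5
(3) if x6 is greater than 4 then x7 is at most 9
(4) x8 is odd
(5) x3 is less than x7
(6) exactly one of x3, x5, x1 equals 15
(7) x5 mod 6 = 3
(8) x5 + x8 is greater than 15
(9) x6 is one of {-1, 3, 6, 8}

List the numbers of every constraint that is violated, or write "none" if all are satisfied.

(1) x8 + x1 = 24; 24 mod 4 = 0 — holds.
(2) x1 = 15, x5 = 9; distinct — holds.
(3) x6 = 3, not > 4; antecedent false, conditional vacuously true — holds.
(4) x8 = 9 is odd — holds.
(5) x3 = 6, x7 = 9; 6 < 9 — holds.
(6) x3=6, x5=9, x1=15; 1 of them equals 15 — holds.
(7) 9 mod 6 = 3 — holds.
(8) x5 + x8 = 9 + 9 = 18; 18 > 15 — holds.
(9) x6 = 3 is in {-1, 3, 6, 8} — holds.

All constraints are satisfied.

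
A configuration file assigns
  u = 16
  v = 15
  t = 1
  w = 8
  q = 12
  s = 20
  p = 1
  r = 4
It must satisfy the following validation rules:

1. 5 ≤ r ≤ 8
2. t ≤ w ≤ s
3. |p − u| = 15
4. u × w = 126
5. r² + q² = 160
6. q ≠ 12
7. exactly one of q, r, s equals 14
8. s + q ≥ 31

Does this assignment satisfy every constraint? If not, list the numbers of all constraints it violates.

Violated: 1, 4, 6, 7.

1. r = 4 is outside [5, 8] — violated.
2. values 1 ≤ 8 ≤ 20 — satisfied.
3. |1 − 16| = 15 — satisfied.
4. u × w = 16 × 8 = 128, not 126 — violated.
5. r² + q² = 4² + 12² = 16 + 144 = 160 — satisfied.
6. q = 12, but 12 is required to differ — violated.
7. q=12, r=4, s=20; 0 of them equal 14, not exactly one — violated.
8. s + q = 20 + 12 = 32; 32 ≥ 31 — satisfied.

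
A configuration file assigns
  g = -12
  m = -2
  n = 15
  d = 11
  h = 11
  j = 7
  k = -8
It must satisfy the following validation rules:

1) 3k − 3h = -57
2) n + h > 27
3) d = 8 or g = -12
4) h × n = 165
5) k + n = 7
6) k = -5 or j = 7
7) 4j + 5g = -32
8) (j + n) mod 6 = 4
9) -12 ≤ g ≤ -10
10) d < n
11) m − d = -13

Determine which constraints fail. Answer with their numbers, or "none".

Constraint 2 does not hold.

1) 3k − 3h = 3(-8) − 3(11) = -57  yes
2) n + h = 15 + 11 = 26; 26 ≤ 27, bound 27 not met  no
3) d = 11 ≠ 8, but g = -12 = -12 (second disjunct)  yes
4) h × n = 11 × 15 = 165  yes
5) k + n = -8 + 15 = 7  yes
6) k = -8 ≠ -5, but j = 7 = 7 (second disjunct)  yes
7) 4j + 5g = 4(7) + 5(-12) = -32  yes
8) j + n = 22; 22 mod 6 = 4  yes
9) g = -12 lies in [-12, -10]  yes
10) d = 11, n = 15; 11 < 15  yes
11) m − d = -2 − 11 = -13  yes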